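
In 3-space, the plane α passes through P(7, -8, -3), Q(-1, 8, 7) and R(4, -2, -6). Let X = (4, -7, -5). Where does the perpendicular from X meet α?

(6, -6, -5)

PQ = (-8, 16, 10), PR = (-3, 6, -3); a normal to α is PQ × PR = (-108, -54, 0).
Using P: α has equation -108x - 54y = -324.
Foot = X − λn with λ = (n·X − d)/|n|² = (-54 − (-324))/14580 = 1/54.
Foot = (4, -7, -5) − (1/54)·(-108, -54, 0) = (6, -6, -5).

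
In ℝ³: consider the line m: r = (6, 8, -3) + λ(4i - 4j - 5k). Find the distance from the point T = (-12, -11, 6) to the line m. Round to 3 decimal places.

27.139

Taking (6, 8, -3) on m with direction v = (4, -4, -5): w = T − (6, 8, -3) = (-18, -19, 9), and w × v = (131, -54, 148).
Distance = |w × v| / |v| = √41981 / √57 ≈ 27.139.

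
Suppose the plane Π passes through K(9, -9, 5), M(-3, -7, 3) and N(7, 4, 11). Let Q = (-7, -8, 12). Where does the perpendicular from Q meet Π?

KM = (-12, 2, -2), KN = (-2, 13, 6); a normal to Π is KM × KN = (38, 76, -152).
Using K: Π has equation 38x + 76y - 152z = -1102.
Foot = Q − λn with λ = (n·Q − d)/|n|² = (-2698 − (-1102))/30324 = -1/19.
Foot = (-7, -8, 12) − (-1/19)·(38, 76, -152) = (-5, -4, 4).

(-5, -4, 4)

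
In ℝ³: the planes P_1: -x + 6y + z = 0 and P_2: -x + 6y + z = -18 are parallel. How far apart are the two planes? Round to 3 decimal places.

2.920

Same normal n = (-1, 6, 1) with |n| = √38; distance = |0 − (-18)| / |n| = 18/√38 ≈ 2.920.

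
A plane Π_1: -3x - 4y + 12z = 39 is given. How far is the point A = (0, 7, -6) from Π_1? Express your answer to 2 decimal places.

n·A − d = (-3)·(0) + (-4)·(7) + (12)·(-6) − 39 = -139; |n| = √169.
Distance = |-139| / √169 = 139/√169 ≈ 10.69.

10.69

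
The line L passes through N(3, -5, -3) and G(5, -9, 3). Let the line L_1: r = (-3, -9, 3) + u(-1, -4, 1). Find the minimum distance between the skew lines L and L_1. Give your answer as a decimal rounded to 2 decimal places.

A direction vector for L is G − N = (2, -4, 6).
Common perpendicular direction n = (2, -4, 6) × (-1, -4, 1) = (20, -8, -12).
With w = (-3, -9, 3) − (3, -5, -3) = (-6, -4, 6), w · n = -160.
Distance = |w · n| / |n| = |-160| / √608 ≈ 6.49.

6.49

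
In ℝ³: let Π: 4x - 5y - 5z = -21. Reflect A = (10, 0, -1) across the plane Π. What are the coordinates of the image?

λ = (n·A − d)/|n|² = (45 − (-21))/66 = 1.
Reflection = A − 2λn = (10, 0, -1) − 2·(4, -5, -5) = (2, 10, 9).

(2, 10, 9)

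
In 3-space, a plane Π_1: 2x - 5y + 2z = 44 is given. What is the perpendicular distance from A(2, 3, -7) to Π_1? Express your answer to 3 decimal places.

n·A − d = (2)·(2) + (-5)·(3) + (2)·(-7) − 44 = -69; |n| = √33.
Distance = |-69| / √33 = 69/√33 ≈ 12.011.

12.011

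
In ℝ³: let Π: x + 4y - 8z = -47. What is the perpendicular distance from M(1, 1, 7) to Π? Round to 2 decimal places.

n·M − d = (1)·(1) + (4)·(1) + (-8)·(7) − (-47) = -4; |n| = √81.
Distance = |-4| / √81 = 4/√81 ≈ 0.44.

0.44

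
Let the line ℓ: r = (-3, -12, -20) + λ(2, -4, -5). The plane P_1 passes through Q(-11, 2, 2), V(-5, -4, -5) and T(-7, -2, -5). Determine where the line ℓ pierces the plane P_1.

(-9, 0, -5)

QV = (6, -6, -7), QT = (4, -4, -7); a normal to P_1 is QV × QT = (14, 14, 0).
Using Q: P_1 has equation 14x + 14y = -126.
Substitute r = (-3, -12, -20) + t(2, -4, -5) into the plane: -210 + (-28)t = -126, so t = -3.
Intersection: (-3, -12, -20) + (-3)·(2, -4, -5) = (-9, 0, -5).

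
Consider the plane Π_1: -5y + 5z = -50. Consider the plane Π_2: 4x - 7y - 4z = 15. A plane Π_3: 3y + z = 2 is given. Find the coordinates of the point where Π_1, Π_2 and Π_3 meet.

Solving the 3×3 linear system -5y + 5z = -50, 4x - 7y - 4z = 15, 3y + z = 2 (e.g. by elimination or Cramer's rule, determinant = 80) gives (2, 3, -7).

(2, 3, -7)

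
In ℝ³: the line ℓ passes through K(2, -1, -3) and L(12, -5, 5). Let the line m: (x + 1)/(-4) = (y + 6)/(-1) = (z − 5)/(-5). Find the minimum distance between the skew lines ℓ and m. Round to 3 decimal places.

A direction vector for ℓ is L − K = (10, -4, 8).
m has direction (-4, -1, -5) through (-1, -6, 5).
Common perpendicular direction n = (10, -4, 8) × (-4, -1, -5) = (28, 18, -26).
With w = (-1, -6, 5) − (2, -1, -3) = (-3, -5, 8), w · n = -382.
Distance = |w · n| / |n| = |-382| / √1784 ≈ 9.044.

9.044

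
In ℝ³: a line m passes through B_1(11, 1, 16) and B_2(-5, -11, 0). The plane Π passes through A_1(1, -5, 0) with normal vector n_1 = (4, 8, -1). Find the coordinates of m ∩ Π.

(3, -5, 8)

A direction vector for m is B_2 − B_1 = (-16, -12, -16).
Π: n_1·r = n_1·A_1 gives 4x + 8y - z = -36.
Substitute r = (11, 1, 16) + t(-16, -12, -16) into the plane: 36 + (-144)t = -36, so t = 1/2.
Intersection: (11, 1, 16) + (1/2)·(-16, -12, -16) = (3, -5, 8).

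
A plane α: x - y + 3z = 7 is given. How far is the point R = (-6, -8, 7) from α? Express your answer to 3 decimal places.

4.824

n·R − d = (1)·(-6) + (-1)·(-8) + (3)·(7) − 7 = 16; |n| = √11.
Distance = |16| / √11 = 16/√11 ≈ 4.824.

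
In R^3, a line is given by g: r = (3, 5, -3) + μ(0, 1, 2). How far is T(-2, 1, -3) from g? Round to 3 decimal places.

6.148

Taking (3, 5, -3) on g with direction v = (0, 1, 2): w = T − (3, 5, -3) = (-5, -4, 0), and w × v = (-8, 10, -5).
Distance = |w × v| / |v| = √189 / √5 ≈ 6.148.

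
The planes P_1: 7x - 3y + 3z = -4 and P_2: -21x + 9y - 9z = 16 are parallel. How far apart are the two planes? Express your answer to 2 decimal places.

Rescale P_2 by 1/(-3): 7x - 3y + 3z = -16/3. Then distance = |-4 − (-16/3)| / √67 ≈ 0.16.

0.16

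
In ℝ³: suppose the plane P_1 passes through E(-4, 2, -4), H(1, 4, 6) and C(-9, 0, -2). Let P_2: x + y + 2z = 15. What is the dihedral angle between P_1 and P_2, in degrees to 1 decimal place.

76.9

EH = (5, 2, 10), EC = (-5, -2, 2); a normal to P_1 is EH × EC = (24, -60, 0).
Using E: P_1 has equation 24x - 60y = -216.
cos θ = |n₁·n₂| / (|n₁||n₂|) = |-36| / (√4176 · √6).
θ = arccos(0.22743) ≈ 76.9°.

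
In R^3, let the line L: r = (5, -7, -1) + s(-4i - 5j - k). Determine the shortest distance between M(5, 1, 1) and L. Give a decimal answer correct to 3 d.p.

Taking (5, -7, -1) on L with direction v = (-4, -5, -1): w = M − (5, -7, -1) = (0, 8, 2), and w × v = (2, -8, 32).
Distance = |w × v| / |v| = √1092 / √42 ≈ 5.099.

5.099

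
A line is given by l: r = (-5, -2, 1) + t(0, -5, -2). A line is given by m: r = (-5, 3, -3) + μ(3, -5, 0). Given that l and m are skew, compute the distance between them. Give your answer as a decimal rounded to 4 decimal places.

4.7368

Common perpendicular direction n = (0, -5, -2) × (3, -5, 0) = (-10, -6, 15).
With w = (-5, 3, -3) − (-5, -2, 1) = (0, 5, -4), w · n = -90.
Distance = |w · n| / |n| = |-90| / √361 ≈ 4.7368.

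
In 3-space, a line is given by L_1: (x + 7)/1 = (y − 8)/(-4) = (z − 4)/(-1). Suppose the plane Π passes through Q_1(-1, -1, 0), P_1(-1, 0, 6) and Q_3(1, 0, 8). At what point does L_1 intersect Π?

(-5, 0, 2)

L_1 has direction (1, -4, -1) through (-7, 8, 4).
Q_1P_1 = (0, 1, 6), Q_1Q_3 = (2, 1, 8); a normal to Π is Q_1P_1 × Q_1Q_3 = (2, 12, -2).
Using Q_1: Π has equation 2x + 12y - 2z = -14.
Substitute r = (-7, 8, 4) + t(1, -4, -1) into the plane: 74 + (-44)t = -14, so t = 2.
Intersection: (-7, 8, 4) + 2·(1, -4, -1) = (-5, 0, 2).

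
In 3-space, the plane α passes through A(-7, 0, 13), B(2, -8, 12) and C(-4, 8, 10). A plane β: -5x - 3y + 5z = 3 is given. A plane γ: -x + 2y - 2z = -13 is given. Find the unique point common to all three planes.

AB = (9, -8, -1), AC = (3, 8, -3); a normal to α is AB × AC = (32, 24, 96).
Using A: α has equation 32x + 24y + 96z = 1024.
Solving the 3×3 linear system 32x + 24y + 96z = 1024, -5x - 3y + 5z = 3, -x + 2y - 2z = -13 (e.g. by elimination or Cramer's rule, determinant = -1736) gives (5, 4, 8).

(5, 4, 8)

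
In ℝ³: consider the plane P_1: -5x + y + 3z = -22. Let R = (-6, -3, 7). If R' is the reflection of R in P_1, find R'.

(14, -7, -5)

λ = (n·R − d)/|n|² = (48 − (-22))/35 = 2.
Reflection = R − 2λn = (-6, -3, 7) − 4·(-5, 1, 3) = (14, -7, -5).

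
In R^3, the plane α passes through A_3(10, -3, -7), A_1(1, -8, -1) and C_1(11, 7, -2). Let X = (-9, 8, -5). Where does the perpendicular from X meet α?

A_3A_1 = (-9, -5, 6), A_3C_1 = (1, 10, 5); a normal to α is A_3A_1 × A_3C_1 = (-85, 51, -85).
Using A_3: α has equation -85x + 51y - 85z = -408.
Foot = X − λn with λ = (n·X − d)/|n|² = (1598 − (-408))/17051 = 2/17.
Foot = (-9, 8, -5) − (2/17)·(-85, 51, -85) = (1, 2, 5).

(1, 2, 5)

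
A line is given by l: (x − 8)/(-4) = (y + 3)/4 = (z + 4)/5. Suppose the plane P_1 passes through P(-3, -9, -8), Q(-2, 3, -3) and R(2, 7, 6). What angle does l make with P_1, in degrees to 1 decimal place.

l has direction (-4, 4, 5) through (8, -3, -4).
PQ = (1, 12, 5), PR = (5, 16, 14); a normal to P_1 is PQ × PR = (88, 11, -44).
Using P: P_1 has equation 88x + 11y - 44z = -11.
sin θ = |n·v| / (|n||v|) = |-528| / (√9801 · √57) = 0.70642.
θ ≈ 44.9°.

44.9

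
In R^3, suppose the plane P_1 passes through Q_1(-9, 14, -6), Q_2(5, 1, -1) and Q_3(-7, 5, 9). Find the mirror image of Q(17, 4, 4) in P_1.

(5, -12, -4)

Q_1Q_2 = (14, -13, 5), Q_1Q_3 = (2, -9, 15); a normal to P_1 is Q_1Q_2 × Q_1Q_3 = (-150, -200, -100).
Using Q_1: P_1 has equation -150x - 200y - 100z = -850.
λ = (n·Q − d)/|n|² = (-3750 − (-850))/72500 = -1/25.
Reflection = Q − 2λn = (17, 4, 4) − (-2/25)·(-150, -200, -100) = (5, -12, -4).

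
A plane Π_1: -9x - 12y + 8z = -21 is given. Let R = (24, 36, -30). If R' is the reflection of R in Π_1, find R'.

λ = (n·R − d)/|n|² = (-888 − (-21))/289 = -3.
Reflection = R − 2λn = (24, 36, -30) − (-6)·(-9, -12, 8) = (-30, -36, 18).

(-30, -36, 18)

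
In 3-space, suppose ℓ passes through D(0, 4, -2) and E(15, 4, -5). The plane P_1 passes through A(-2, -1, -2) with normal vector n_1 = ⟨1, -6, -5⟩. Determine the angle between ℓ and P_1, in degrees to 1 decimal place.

14.4

A direction vector for ℓ is E − D = (15, 0, -3).
P_1: n_1·r = n_1·A gives x - 6y - 5z = 14.
sin θ = |n·v| / (|n||v|) = |30| / (√62 · √234) = 0.24907.
θ ≈ 14.4°.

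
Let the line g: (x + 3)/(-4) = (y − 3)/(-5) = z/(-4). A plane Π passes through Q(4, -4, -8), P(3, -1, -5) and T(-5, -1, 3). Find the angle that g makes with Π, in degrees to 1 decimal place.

g has direction (-4, -5, -4) through (-3, 3, 0).
QP = (-1, 3, 3), QT = (-9, 3, 11); a normal to Π is QP × QT = (24, -16, 24).
Using Q: Π has equation 24x - 16y + 24z = -32.
sin θ = |n·v| / (|n||v|) = |-112| / (√1408 · √57) = 0.39535.
θ ≈ 23.3°.

23.3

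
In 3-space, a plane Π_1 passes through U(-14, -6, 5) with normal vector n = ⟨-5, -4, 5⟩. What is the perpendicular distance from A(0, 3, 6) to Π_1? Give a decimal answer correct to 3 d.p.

12.432

Π_1: n·r = n·U gives -5x - 4y + 5z = 119.
n·A − d = (-5)·(0) + (-4)·(3) + (5)·(6) − 119 = -101; |n| = √66.
Distance = |-101| / √66 = 101/√66 ≈ 12.432.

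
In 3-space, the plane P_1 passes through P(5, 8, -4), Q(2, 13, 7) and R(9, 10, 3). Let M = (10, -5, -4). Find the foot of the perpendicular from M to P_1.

(12, 5, -8)

PQ = (-3, 5, 11), PR = (4, 2, 7); a normal to P_1 is PQ × PR = (13, 65, -26).
Using P: P_1 has equation 13x + 65y - 26z = 689.
Foot = M − λn with λ = (n·M − d)/|n|² = (-91 − 689)/5070 = -2/13.
Foot = (10, -5, -4) − (-2/13)·(13, 65, -26) = (12, 5, -8).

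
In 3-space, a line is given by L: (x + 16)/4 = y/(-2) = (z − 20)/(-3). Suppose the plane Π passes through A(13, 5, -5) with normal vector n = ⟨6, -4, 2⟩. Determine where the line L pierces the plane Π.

(0, -8, 8)

L has direction (4, -2, -3) through (-16, 0, 20).
Π: n·r = n·A gives 6x - 4y + 2z = 48.
Substitute r = (-16, 0, 20) + t(4, -2, -3) into the plane: -56 + 26t = 48, so t = 4.
Intersection: (-16, 0, 20) + 4·(4, -2, -3) = (0, -8, 8).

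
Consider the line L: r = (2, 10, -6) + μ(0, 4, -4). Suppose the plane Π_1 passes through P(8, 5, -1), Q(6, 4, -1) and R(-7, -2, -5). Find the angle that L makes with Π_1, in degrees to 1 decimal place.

PQ = (-2, -1, 0), PR = (-15, -7, -4); a normal to Π_1 is PQ × PR = (4, -8, -1).
Using P: Π_1 has equation 4x - 8y - z = -7.
sin θ = |n·v| / (|n||v|) = |-28| / (√81 · √32) = 0.54997.
θ ≈ 33.4°.

33.4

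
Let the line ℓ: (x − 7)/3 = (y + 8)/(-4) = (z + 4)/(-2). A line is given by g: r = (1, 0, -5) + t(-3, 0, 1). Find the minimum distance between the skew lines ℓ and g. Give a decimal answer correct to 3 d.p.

4.615

ℓ has direction (3, -4, -2) through (7, -8, -4).
Common perpendicular direction n = (3, -4, -2) × (-3, 0, 1) = (-4, 3, -12).
With w = (1, 0, -5) − (7, -8, -4) = (-6, 8, -1), w · n = 60.
Distance = |w · n| / |n| = |60| / √169 ≈ 4.615.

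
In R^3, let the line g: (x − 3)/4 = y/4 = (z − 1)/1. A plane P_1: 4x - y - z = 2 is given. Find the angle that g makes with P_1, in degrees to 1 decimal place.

g has direction (4, 4, 1) through (3, 0, 1).
sin θ = |n·v| / (|n||v|) = |11| / (√18 · √33) = 0.45134.
θ ≈ 26.8°.

26.8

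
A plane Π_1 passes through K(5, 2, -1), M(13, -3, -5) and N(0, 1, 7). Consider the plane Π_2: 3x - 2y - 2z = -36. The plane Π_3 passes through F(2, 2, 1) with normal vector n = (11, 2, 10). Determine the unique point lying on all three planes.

(-4, 5, 7)

KM = (8, -5, -4), KN = (-5, -1, 8); a normal to Π_1 is KM × KN = (-44, -44, -33).
Using K: Π_1 has equation -44x - 44y - 33z = -275.
Π_3: n·r = n·F gives 11x + 2y + 10z = 36.
Solving the 3×3 linear system -44x - 44y - 33z = -275, 3x - 2y - 2z = -36, 11x + 2y + 10z = 36 (e.g. by elimination or Cramer's rule, determinant = 2068) gives (-4, 5, 7).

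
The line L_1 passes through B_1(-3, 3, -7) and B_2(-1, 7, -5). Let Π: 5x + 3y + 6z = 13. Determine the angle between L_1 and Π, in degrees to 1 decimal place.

A direction vector for L_1 is B_2 − B_1 = (2, 4, 2).
sin θ = |n·v| / (|n||v|) = |34| / (√70 · √24) = 0.82952.
θ ≈ 56.0°.

56.0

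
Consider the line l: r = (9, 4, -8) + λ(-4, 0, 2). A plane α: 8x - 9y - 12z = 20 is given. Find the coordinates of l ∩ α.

Substitute r = (9, 4, -8) + t(-4, 0, 2) into the plane: 132 + (-56)t = 20, so t = 2.
Intersection: (9, 4, -8) + 2·(-4, 0, 2) = (1, 4, -4).

(1, 4, -4)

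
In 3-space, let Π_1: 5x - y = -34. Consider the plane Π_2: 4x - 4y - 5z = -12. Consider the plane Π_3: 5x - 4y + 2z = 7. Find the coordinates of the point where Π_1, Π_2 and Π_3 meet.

(-9, -11, 4)

Solving the 3×3 linear system 5x - y = -34, 4x - 4y - 5z = -12, 5x - 4y + 2z = 7 (e.g. by elimination or Cramer's rule, determinant = -107) gives (-9, -11, 4).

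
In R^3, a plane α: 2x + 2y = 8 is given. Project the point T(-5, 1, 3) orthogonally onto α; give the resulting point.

Foot = T − λn with λ = (n·T − d)/|n|² = (-8 − 8)/8 = -2.
Foot = (-5, 1, 3) − (-2)·(2, 2, 0) = (-1, 5, 3).

(-1, 5, 3)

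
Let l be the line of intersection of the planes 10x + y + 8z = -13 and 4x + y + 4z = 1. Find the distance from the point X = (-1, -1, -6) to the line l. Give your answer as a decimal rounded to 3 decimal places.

Direction of l: (10, 1, 8) × (4, 1, 4) = (-4, -8, 6).
A point on l: solving the two plane equations with x = -5 gives (-5, 5, 4).
Taking (-5, 5, 4) on l with direction v = (-4, -8, 6): w = X − (-5, 5, 4) = (4, -6, -10), and w × v = (-116, 16, -56).
Distance = |w × v| / |v| = √16848 / √116 ≈ 12.052.

12.052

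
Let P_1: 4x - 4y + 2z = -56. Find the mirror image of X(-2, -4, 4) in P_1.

(-18, 12, -4)

λ = (n·X − d)/|n|² = (16 − (-56))/36 = 2.
Reflection = X − 2λn = (-2, -4, 4) − 4·(4, -4, 2) = (-18, 12, -4).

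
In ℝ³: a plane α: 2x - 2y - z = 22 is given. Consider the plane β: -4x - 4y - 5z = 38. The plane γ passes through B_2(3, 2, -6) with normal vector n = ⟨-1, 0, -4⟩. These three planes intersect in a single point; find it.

γ: n·r = n·B_2 gives -x - 4z = 21.
Solving the 3×3 linear system 2x - 2y - z = 22, -4x - 4y - 5z = 38, -x - 4z = 21 (e.g. by elimination or Cramer's rule, determinant = 58) gives (3, -5, -6).

(3, -5, -6)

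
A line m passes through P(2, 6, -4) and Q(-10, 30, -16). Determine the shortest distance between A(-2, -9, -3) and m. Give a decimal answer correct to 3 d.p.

10.977

A direction vector for m is Q − P = (-12, 24, -12).
Taking (2, 6, -4) on m with direction v = (-12, 24, -12): w = A − (2, 6, -4) = (-4, -15, 1), and w × v = (156, -60, -276).
Distance = |w × v| / |v| = √104112 / √864 ≈ 10.977.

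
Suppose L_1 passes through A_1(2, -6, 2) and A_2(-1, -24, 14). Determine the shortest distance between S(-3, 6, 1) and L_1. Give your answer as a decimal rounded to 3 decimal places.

A direction vector for L_1 is A_2 − A_1 = (-3, -18, 12).
Taking (2, -6, 2) on L_1 with direction v = (-3, -18, 12): w = S − (2, -6, 2) = (-5, 12, -1), and w × v = (126, 63, 126).
Distance = |w × v| / |v| = √35721 / √477 ≈ 8.654.

8.654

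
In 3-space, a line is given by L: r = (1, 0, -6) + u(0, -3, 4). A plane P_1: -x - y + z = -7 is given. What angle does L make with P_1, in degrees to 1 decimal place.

53.9

sin θ = |n·v| / (|n||v|) = |7| / (√3 · √25) = 0.80829.
θ ≈ 53.9°.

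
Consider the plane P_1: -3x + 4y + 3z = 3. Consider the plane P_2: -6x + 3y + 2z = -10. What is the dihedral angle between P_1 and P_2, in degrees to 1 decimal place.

cos θ = |n₁·n₂| / (|n₁||n₂|) = |36| / (√34 · √49).
θ = arccos(0.88199) ≈ 28.1°.

28.1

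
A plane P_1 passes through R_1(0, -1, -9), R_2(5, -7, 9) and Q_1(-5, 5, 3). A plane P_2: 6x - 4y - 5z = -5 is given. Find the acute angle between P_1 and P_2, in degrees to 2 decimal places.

R_1R_2 = (5, -6, 18), R_1Q_1 = (-5, 6, 12); a normal to P_1 is R_1R_2 × R_1Q_1 = (-180, -150, 0).
Using R_1: P_1 has equation -180x - 150y = 150.
cos θ = |n₁·n₂| / (|n₁||n₂|) = |-480| / (√54900 · √77).
θ = arccos(0.23346) ≈ 76.50°.

76.50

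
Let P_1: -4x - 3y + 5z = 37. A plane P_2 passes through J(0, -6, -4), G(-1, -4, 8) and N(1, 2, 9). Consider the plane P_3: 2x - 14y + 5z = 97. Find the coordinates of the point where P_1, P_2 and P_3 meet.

JG = (-1, 2, 12), JN = (1, 8, 13); a normal to P_2 is JG × JN = (-70, 25, -10).
Using J: P_2 has equation -70x + 25y - 10z = -110.
Solving the 3×3 linear system -4x - 3y + 5z = 37, -70x + 25y - 10z = -110, 2x - 14y + 5z = 97 (e.g. by elimination or Cramer's rule, determinant = 3720) gives (-1, -6, 3).

(-1, -6, 3)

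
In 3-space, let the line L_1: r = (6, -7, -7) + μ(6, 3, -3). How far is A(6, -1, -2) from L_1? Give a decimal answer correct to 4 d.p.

7.7996

Taking (6, -7, -7) on L_1 with direction v = (6, 3, -3): w = A − (6, -7, -7) = (0, 6, 5), and w × v = (-33, 30, -36).
Distance = |w × v| / |v| = √3285 / √54 ≈ 7.7996.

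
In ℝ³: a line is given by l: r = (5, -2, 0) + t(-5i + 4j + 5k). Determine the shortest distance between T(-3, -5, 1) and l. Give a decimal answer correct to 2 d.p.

Taking (5, -2, 0) on l with direction v = (-5, 4, 5): w = T − (5, -2, 0) = (-8, -3, 1), and w × v = (-19, 35, -47).
Distance = |w × v| / |v| = √3795 / √66 ≈ 7.58.

7.58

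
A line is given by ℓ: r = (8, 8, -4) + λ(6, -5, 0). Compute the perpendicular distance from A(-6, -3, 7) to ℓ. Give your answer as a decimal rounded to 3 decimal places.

20.596

Taking (8, 8, -4) on ℓ with direction v = (6, -5, 0): w = A − (8, 8, -4) = (-14, -11, 11), and w × v = (55, 66, 136).
Distance = |w × v| / |v| = √25877 / √61 ≈ 20.596.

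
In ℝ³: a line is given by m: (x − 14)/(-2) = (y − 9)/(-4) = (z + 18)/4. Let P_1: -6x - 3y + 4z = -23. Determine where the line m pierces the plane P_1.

m has direction (-2, -4, 4) through (14, 9, -18).
Substitute r = (14, 9, -18) + t(-2, -4, 4) into the plane: -183 + 40t = -23, so t = 4.
Intersection: (14, 9, -18) + 4·(-2, -4, 4) = (6, -7, -2).

(6, -7, -2)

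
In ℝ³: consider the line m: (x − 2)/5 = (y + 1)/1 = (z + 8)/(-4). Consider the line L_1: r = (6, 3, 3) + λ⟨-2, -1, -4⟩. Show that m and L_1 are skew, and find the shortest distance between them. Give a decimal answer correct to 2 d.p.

m has direction (5, 1, -4) through (2, -1, -8).
Common perpendicular direction n = (5, 1, -4) × (-2, -1, -4) = (-8, 28, -3).
With w = (6, 3, 3) − (2, -1, -8) = (4, 4, 11), w · n = 47.
Since n ≠ 0 the lines are not parallel, and w · n = 47 ≠ 0 so they do not intersect; hence they are skew.
Distance = |w · n| / |n| = |47| / √857 ≈ 1.61.

1.61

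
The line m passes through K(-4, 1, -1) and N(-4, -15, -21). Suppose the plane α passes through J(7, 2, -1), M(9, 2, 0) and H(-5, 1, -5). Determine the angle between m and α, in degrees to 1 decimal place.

A direction vector for m is N − K = (0, -16, -20).
JM = (2, 0, 1), JH = (-12, -1, -4); a normal to α is JM × JH = (1, -4, -2).
Using J: α has equation x - 4y - 2z = 1.
sin θ = |n·v| / (|n||v|) = |104| / (√21 · √656) = 0.88608.
θ ≈ 62.4°.

62.4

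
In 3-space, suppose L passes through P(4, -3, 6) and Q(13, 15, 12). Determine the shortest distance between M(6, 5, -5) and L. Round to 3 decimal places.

A direction vector for L is Q − P = (9, 18, 6).
Taking (4, -3, 6) on L with direction v = (9, 18, 6): w = M − (4, -3, 6) = (2, 8, -11), and w × v = (246, -111, -36).
Distance = |w × v| / |v| = √74133 / √441 ≈ 12.965.

12.965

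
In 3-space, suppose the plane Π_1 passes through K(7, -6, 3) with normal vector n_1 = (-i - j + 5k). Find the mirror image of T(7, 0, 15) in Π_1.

Π_1: n_1·r = n_1·K gives -x - y + 5z = 14.
λ = (n·T − d)/|n|² = (68 − 14)/27 = 2.
Reflection = T − 2λn = (7, 0, 15) − 4·(-1, -1, 5) = (11, 4, -5).

(11, 4, -5)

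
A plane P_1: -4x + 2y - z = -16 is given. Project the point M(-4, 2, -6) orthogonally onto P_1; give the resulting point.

(4, -2, -4)

Foot = M − λn with λ = (n·M − d)/|n|² = (26 − (-16))/21 = 2.
Foot = (-4, 2, -6) − 2·(-4, 2, -1) = (4, -2, -4).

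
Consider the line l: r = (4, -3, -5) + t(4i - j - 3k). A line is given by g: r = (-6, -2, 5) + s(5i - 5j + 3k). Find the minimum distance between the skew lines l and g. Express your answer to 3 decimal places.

0.084

Common perpendicular direction n = (4, -1, -3) × (5, -5, 3) = (-18, -27, -15).
With w = (-6, -2, 5) − (4, -3, -5) = (-10, 1, 10), w · n = 3.
Distance = |w · n| / |n| = |3| / √1278 ≈ 0.084.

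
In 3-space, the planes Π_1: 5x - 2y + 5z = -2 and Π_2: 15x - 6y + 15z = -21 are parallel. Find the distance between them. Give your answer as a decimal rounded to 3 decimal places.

Rescale Π_2 by 1/3: 5x - 2y + 5z = -7. Then distance = |-2 − (-7)| / √54 ≈ 0.680.

0.680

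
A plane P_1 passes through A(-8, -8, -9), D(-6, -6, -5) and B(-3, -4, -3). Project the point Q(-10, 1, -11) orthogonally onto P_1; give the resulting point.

(-6, -7, -9)

AD = (2, 2, 4), AB = (5, 4, 6); a normal to P_1 is AD × AB = (-4, 8, -2).
Using A: P_1 has equation -4x + 8y - 2z = -14.
Foot = Q − λn with λ = (n·Q − d)/|n|² = (70 − (-14))/84 = 1.
Foot = (-10, 1, -11) − 1·(-4, 8, -2) = (-6, -7, -9).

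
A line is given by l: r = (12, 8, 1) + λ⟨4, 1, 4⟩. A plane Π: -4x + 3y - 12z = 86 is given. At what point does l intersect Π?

(4, 6, -7)

Substitute r = (12, 8, 1) + t(4, 1, 4) into the plane: -36 + (-61)t = 86, so t = -2.
Intersection: (12, 8, 1) + (-2)·(4, 1, 4) = (4, 6, -7).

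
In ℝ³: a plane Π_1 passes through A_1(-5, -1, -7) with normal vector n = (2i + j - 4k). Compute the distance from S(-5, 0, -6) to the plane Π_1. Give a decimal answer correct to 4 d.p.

Π_1: n·r = n·A_1 gives 2x + y - 4z = 17.
n·S − d = (2)·(-5) + (1)·(0) + (-4)·(-6) − 17 = -3; |n| = √21.
Distance = |-3| / √21 = 3/√21 ≈ 0.6547.

0.6547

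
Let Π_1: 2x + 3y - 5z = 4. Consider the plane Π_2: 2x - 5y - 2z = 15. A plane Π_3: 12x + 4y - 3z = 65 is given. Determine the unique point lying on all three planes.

Solving the 3×3 linear system 2x + 3y - 5z = 4, 2x - 5y - 2z = 15, 12x + 4y - 3z = 65 (e.g. by elimination or Cramer's rule, determinant = -348) gives (6, -1, 1).

(6, -1, 1)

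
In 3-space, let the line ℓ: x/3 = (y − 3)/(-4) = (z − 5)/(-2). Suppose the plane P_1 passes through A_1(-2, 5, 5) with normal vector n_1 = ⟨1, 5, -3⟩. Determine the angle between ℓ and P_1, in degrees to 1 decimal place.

20.2

ℓ has direction (3, -4, -2) through (0, 3, 5).
P_1: n_1·r = n_1·A_1 gives x + 5y - 3z = 8.
sin θ = |n·v| / (|n||v|) = |-11| / (√35 · √29) = 0.34527.
θ ≈ 20.2°.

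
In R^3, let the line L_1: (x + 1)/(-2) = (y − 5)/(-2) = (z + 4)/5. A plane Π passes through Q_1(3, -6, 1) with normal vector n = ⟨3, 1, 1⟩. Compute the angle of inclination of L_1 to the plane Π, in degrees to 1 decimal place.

L_1 has direction (-2, -2, 5) through (-1, 5, -4).
Π: n·r = n·Q_1 gives 3x + y + z = 4.
sin θ = |n·v| / (|n||v|) = |-3| / (√11 · √33) = 0.15746.
θ ≈ 9.1°.

9.1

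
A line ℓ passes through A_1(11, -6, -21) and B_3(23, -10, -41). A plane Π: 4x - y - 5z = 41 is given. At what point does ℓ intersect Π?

(2, -3, -6)

A direction vector for ℓ is B_3 − A_1 = (12, -4, -20).
Substitute r = (11, -6, -21) + t(12, -4, -20) into the plane: 155 + 152t = 41, so t = -3/4.
Intersection: (11, -6, -21) + (-3/4)·(12, -4, -20) = (2, -3, -6).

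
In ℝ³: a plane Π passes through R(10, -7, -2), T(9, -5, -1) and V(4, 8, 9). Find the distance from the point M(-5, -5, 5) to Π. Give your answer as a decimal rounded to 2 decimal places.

12.73

RT = (-1, 2, 1), RV = (-6, 15, 11); a normal to Π is RT × RV = (7, 5, -3).
Using R: Π has equation 7x + 5y - 3z = 41.
n·M − d = (7)·(-5) + (5)·(-5) + (-3)·(5) − 41 = -116; |n| = √83.
Distance = |-116| / √83 = 116/√83 ≈ 12.73.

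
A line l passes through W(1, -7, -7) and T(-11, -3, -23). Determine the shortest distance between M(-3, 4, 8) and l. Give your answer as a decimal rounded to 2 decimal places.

17.59

A direction vector for l is T − W = (-12, 4, -16).
Taking (1, -7, -7) on l with direction v = (-12, 4, -16): w = M − (1, -7, -7) = (-4, 11, 15), and w × v = (-236, -244, 116).
Distance = |w × v| / |v| = √128688 / √416 ≈ 17.59.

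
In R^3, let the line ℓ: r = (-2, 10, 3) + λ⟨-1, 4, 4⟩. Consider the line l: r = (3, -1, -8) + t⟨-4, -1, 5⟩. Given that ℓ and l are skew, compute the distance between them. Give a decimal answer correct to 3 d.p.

1.720

Common perpendicular direction n = (-1, 4, 4) × (-4, -1, 5) = (24, -11, 17).
With w = (3, -1, -8) − (-2, 10, 3) = (5, -11, -11), w · n = 54.
Distance = |w · n| / |n| = |54| / √986 ≈ 1.720.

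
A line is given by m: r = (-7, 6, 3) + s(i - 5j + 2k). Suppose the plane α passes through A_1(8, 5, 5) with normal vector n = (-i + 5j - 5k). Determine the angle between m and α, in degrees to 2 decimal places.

α: n·r = n·A_1 gives -x + 5y - 5z = -8.
sin θ = |n·v| / (|n||v|) = |-36| / (√51 · √30) = 0.92036.
θ ≈ 66.98°.

66.98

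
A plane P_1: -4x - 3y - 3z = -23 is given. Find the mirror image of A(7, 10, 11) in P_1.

λ = (n·A − d)/|n|² = (-91 − (-23))/34 = -2.
Reflection = A − 2λn = (7, 10, 11) − (-4)·(-4, -3, -3) = (-9, -2, -1).

(-9, -2, -1)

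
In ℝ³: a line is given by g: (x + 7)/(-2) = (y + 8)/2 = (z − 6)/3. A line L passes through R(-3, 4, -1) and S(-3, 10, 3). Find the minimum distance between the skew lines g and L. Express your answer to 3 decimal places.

g has direction (-2, 2, 3) through (-7, -8, 6).
A direction vector for L is S − R = (0, 6, 4).
Common perpendicular direction n = (-2, 2, 3) × (0, 6, 4) = (-10, 8, -12).
With w = (-3, 4, -1) − (-7, -8, 6) = (4, 12, -7), w · n = 140.
Distance = |w · n| / |n| = |140| / √308 ≈ 7.977.

7.977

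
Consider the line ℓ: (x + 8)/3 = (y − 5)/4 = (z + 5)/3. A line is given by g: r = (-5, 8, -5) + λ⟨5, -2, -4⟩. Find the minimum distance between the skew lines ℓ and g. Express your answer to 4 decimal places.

ℓ has direction (3, 4, 3) through (-8, 5, -5).
Common perpendicular direction n = (3, 4, 3) × (5, -2, -4) = (-10, 27, -26).
With w = (-5, 8, -5) − (-8, 5, -5) = (3, 3, 0), w · n = 51.
Distance = |w · n| / |n| = |51| / √1505 ≈ 1.3146.

1.3146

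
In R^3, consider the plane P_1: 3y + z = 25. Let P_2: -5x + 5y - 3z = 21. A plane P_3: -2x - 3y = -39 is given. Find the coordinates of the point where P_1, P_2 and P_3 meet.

Solving the 3×3 linear system 3y + z = 25, -5x + 5y - 3z = 21, -2x - 3y = -39 (e.g. by elimination or Cramer's rule, determinant = 43) gives (6, 9, -2).

(6, 9, -2)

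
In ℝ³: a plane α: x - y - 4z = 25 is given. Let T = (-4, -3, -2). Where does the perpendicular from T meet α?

Foot = T − λn with λ = (n·T − d)/|n|² = (7 − 25)/18 = -1.
Foot = (-4, -3, -2) − (-1)·(1, -1, -4) = (-3, -4, -6).

(-3, -4, -6)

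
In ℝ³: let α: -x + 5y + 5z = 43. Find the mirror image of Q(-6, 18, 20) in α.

λ = (n·Q − d)/|n|² = (196 − 43)/51 = 3.
Reflection = Q − 2λn = (-6, 18, 20) − 6·(-1, 5, 5) = (0, -12, -10).

(0, -12, -10)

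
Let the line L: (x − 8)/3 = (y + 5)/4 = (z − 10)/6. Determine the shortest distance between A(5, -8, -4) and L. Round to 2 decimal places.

5.77

L has direction (3, 4, 6) through (8, -5, 10).
Taking (8, -5, 10) on L with direction v = (3, 4, 6): w = A − (8, -5, 10) = (-3, -3, -14), and w × v = (38, -24, -3).
Distance = |w × v| / |v| = √2029 / √61 ≈ 5.77.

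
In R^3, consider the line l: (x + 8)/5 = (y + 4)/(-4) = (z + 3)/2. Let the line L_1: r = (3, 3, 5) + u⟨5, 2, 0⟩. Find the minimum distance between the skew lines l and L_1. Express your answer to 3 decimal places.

l has direction (5, -4, 2) through (-8, -4, -3).
Common perpendicular direction n = (5, -4, 2) × (5, 2, 0) = (-4, 10, 30).
With w = (3, 3, 5) − (-8, -4, -3) = (11, 7, 8), w · n = 266.
Distance = |w · n| / |n| = |266| / √1016 ≈ 8.345.

8.345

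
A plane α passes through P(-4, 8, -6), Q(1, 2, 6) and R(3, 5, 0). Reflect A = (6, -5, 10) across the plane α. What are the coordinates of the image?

PQ = (5, -6, 12), PR = (7, -3, 6); a normal to α is PQ × PR = (0, 54, 27).
Using P: α has equation 54y + 27z = 270.
λ = (n·A − d)/|n|² = (0 − 270)/3645 = -2/27.
Reflection = A − 2λn = (6, -5, 10) − (-4/27)·(0, 54, 27) = (6, 3, 14).

(6, 3, 14)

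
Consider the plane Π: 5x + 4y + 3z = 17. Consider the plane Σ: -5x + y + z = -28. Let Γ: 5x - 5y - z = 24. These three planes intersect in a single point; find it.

Solving the 3×3 linear system 5x + 4y + 3z = 17, -5x + y + z = -28, 5x - 5y - z = 24 (e.g. by elimination or Cramer's rule, determinant = 80) gives (5, 1, -4).

(5, 1, -4)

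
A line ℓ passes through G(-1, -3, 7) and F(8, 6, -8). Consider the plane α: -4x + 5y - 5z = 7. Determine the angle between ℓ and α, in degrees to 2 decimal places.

31.71

A direction vector for ℓ is F − G = (9, 9, -15).
sin θ = |n·v| / (|n||v|) = |84| / (√66 · √387) = 0.52560.
θ ≈ 31.71°.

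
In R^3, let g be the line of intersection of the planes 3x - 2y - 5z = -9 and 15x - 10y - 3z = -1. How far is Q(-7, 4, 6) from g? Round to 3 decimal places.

Direction of g: (3, -2, -5) × (15, -10, -3) = (-44, -66, 0).
A point on g: solving the two plane equations with x = 1 gives (1, 1, 2).
Taking (1, 1, 2) on g with direction v = (-44, -66, 0): w = Q − (1, 1, 2) = (-8, 3, 4), and w × v = (264, -176, 660).
Distance = |w × v| / |v| = √536272 / √6292 ≈ 9.232.

9.232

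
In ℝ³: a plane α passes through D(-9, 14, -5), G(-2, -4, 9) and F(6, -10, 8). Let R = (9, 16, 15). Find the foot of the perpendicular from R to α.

DG = (7, -18, 14), DF = (15, -24, 13); a normal to α is DG × DF = (102, 119, 102).
Using D: α has equation 102x + 119y + 102z = 238.
Foot = R − λn with λ = (n·R − d)/|n|² = (4352 − 238)/34969 = 2/17.
Foot = (9, 16, 15) − (2/17)·(102, 119, 102) = (-3, 2, 3).

(-3, 2, 3)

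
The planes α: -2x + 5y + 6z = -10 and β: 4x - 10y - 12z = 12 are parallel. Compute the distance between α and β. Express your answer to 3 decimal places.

0.496

Rescale β by 1/(-2): -2x + 5y + 6z = -6. Then distance = |-10 − (-6)| / √65 ≈ 0.496.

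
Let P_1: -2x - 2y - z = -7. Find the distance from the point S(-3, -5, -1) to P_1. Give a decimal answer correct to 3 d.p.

n·S − d = (-2)·(-3) + (-2)·(-5) + (-1)·(-1) − (-7) = 24; |n| = √9.
Distance = |24| / √9 = 24/√9 ≈ 8.000.

8.000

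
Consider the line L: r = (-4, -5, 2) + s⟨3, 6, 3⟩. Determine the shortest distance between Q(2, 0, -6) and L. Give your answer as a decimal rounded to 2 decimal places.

10.69

Taking (-4, -5, 2) on L with direction v = (3, 6, 3): w = Q − (-4, -5, 2) = (6, 5, -8), and w × v = (63, -42, 21).
Distance = |w × v| / |v| = √6174 / √54 ≈ 10.69.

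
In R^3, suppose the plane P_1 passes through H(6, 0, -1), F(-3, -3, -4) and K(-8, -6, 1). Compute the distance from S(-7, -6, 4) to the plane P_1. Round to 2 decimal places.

HF = (-9, -3, -3), HK = (-14, -6, 2); a normal to P_1 is HF × HK = (-24, 60, 12).
Using H: P_1 has equation -24x + 60y + 12z = -156.
n·S − d = (-24)·(-7) + (60)·(-6) + (12)·(4) − (-156) = 12; |n| = √4320.
Distance = |12| / √4320 = 12/√4320 ≈ 0.18.

0.18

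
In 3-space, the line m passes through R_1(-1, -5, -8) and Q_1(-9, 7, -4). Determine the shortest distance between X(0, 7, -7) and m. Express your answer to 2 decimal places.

A direction vector for m is Q_1 − R_1 = (-8, 12, 4).
Taking (-1, -5, -8) on m with direction v = (-8, 12, 4): w = X − (-1, -5, -8) = (1, 12, 1), and w × v = (36, -12, 108).
Distance = |w × v| / |v| = √13104 / √224 ≈ 7.65.

7.65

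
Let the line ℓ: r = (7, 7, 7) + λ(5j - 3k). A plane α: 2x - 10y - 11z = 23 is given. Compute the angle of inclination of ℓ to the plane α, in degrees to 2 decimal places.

11.21

sin θ = |n·v| / (|n||v|) = |-17| / (√225 · √34) = 0.19437.
θ ≈ 11.21°.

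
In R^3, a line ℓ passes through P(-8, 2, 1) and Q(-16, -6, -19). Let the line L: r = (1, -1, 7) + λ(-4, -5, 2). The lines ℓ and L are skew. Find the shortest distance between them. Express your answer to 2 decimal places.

8.52

A direction vector for ℓ is Q − P = (-8, -8, -20).
Common perpendicular direction n = (-8, -8, -20) × (-4, -5, 2) = (-116, 96, 8).
With w = (1, -1, 7) − (-8, 2, 1) = (9, -3, 6), w · n = -1284.
Distance = |w · n| / |n| = |-1284| / √22736 ≈ 8.52.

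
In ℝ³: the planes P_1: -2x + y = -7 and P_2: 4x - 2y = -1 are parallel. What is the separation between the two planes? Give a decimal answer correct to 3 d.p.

3.354

Rescale P_2 by 1/(-2): -2x + y = 1/2. Then distance = |-7 − (1/2)| / √5 ≈ 3.354.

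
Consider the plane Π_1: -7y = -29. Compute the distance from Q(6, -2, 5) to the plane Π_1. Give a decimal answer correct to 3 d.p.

6.143

n·Q − d = (0)·(6) + (-7)·(-2) + (0)·(5) − (-29) = 43; |n| = √49.
Distance = |43| / √49 = 43/√49 ≈ 6.143.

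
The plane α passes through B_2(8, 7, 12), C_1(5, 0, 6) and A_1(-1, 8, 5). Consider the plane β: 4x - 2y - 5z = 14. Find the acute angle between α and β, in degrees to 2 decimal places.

B_2C_1 = (-3, -7, -6), B_2A_1 = (-9, 1, -7); a normal to α is B_2C_1 × B_2A_1 = (55, 33, -66).
Using B_2: α has equation 55x + 33y - 66z = -121.
cos θ = |n₁·n₂| / (|n₁||n₂|) = |484| / (√8470 · √45).
θ = arccos(0.78397) ≈ 38.37°.

38.37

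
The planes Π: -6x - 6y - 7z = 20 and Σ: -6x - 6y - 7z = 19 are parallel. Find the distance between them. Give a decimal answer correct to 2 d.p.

0.09

Same normal n = (-6, -6, -7) with |n| = √121; distance = |20 − 19| / |n| = 1/√121 ≈ 0.09.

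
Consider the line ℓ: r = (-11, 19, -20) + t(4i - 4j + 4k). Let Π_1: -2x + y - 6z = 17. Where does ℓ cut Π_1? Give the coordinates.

(5, 3, -4)

Substitute r = (-11, 19, -20) + t(4, -4, 4) into the plane: 161 + (-36)t = 17, so t = 4.
Intersection: (-11, 19, -20) + 4·(4, -4, 4) = (5, 3, -4).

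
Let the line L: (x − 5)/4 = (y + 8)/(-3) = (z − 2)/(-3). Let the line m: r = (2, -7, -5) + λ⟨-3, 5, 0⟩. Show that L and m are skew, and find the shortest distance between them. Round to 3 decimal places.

5.468

L has direction (4, -3, -3) through (5, -8, 2).
Common perpendicular direction n = (4, -3, -3) × (-3, 5, 0) = (15, 9, 11).
With w = (2, -7, -5) − (5, -8, 2) = (-3, 1, -7), w · n = -113.
Since n ≠ 0 the lines are not parallel, and w · n = -113 ≠ 0 so they do not intersect; hence they are skew.
Distance = |w · n| / |n| = |-113| / √427 ≈ 5.468.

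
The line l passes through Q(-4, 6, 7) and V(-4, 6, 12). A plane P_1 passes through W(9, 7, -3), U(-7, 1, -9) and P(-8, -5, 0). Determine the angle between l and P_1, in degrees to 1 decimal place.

27.2

A direction vector for l is V − Q = (0, 0, 5).
WU = (-16, -6, -6), WP = (-17, -12, 3); a normal to P_1 is WU × WP = (-90, 150, 90).
Using W: P_1 has equation -90x + 150y + 90z = -30.
sin θ = |n·v| / (|n||v|) = |450| / (√38700 · √25) = 0.45750.
θ ≈ 27.2°.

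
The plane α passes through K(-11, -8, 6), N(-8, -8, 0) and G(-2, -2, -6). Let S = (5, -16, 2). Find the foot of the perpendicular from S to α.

KN = (3, 0, -6), KG = (9, 6, -12); a normal to α is KN × KG = (36, -18, 18).
Using K: α has equation 36x - 18y + 18z = -144.
Foot = S − λn with λ = (n·S − d)/|n|² = (504 − (-144))/1944 = 1/3.
Foot = (5, -16, 2) − (1/3)·(36, -18, 18) = (-7, -10, -4).

(-7, -10, -4)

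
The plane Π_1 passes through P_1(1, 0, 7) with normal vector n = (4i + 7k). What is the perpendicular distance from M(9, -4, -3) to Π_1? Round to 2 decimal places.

Π_1: n·r = n·P_1 gives 4x + 7z = 53.
n·M − d = (4)·(9) + (0)·(-4) + (7)·(-3) − 53 = -38; |n| = √65.
Distance = |-38| / √65 = 38/√65 ≈ 4.71.

4.71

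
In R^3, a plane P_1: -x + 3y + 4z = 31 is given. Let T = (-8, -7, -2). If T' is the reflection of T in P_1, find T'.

λ = (n·T − d)/|n|² = (-21 − 31)/26 = -2.
Reflection = T − 2λn = (-8, -7, -2) − (-4)·(-1, 3, 4) = (-12, 5, 14).

(-12, 5, 14)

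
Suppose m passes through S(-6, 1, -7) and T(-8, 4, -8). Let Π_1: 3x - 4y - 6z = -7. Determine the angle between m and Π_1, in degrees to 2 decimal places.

24.24

A direction vector for m is T − S = (-2, 3, -1).
sin θ = |n·v| / (|n||v|) = |-12| / (√61 · √14) = 0.41063.
θ ≈ 24.24°.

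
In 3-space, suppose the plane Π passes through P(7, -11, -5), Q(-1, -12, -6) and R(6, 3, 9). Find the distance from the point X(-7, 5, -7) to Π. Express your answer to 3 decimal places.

PQ = (-8, -1, -1), PR = (-1, 14, 14); a normal to Π is PQ × PR = (0, 113, -113).
Using P: Π has equation 113y - 113z = -678.
n·X − d = (0)·(-7) + (113)·(5) + (-113)·(-7) − (-678) = 2034; |n| = √25538.
Distance = |2034| / √25538 = 2034/√25538 ≈ 12.728.

12.728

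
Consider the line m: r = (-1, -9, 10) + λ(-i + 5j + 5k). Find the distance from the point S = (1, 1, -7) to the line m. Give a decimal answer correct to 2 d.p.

Taking (-1, -9, 10) on m with direction v = (-1, 5, 5): w = S − (-1, -9, 10) = (2, 10, -17), and w × v = (135, 7, 20).
Distance = |w × v| / |v| = √18674 / √51 ≈ 19.14.

19.14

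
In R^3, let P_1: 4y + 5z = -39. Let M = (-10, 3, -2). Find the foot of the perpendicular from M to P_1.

Foot = M − λn with λ = (n·M − d)/|n|² = (2 − (-39))/41 = 1.
Foot = (-10, 3, -2) − 1·(0, 4, 5) = (-10, -1, -7).

(-10, -1, -7)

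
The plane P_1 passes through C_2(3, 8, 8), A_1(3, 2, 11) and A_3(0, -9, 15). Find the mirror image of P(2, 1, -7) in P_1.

C_2A_1 = (0, -6, 3), C_2A_3 = (-3, -17, 7); a normal to P_1 is C_2A_1 × C_2A_3 = (9, -9, -18).
Using C_2: P_1 has equation 9x - 9y - 18z = -189.
λ = (n·P − d)/|n|² = (135 − (-189))/486 = 2/3.
Reflection = P − 2λn = (2, 1, -7) − (4/3)·(9, -9, -18) = (-10, 13, 17).

(-10, 13, 17)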